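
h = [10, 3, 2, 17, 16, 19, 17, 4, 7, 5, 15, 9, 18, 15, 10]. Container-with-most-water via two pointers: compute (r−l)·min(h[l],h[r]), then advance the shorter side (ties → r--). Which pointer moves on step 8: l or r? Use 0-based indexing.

l=0 r=14: min(10,10)*14=140 best=140 *, r--
l=0 r=13: min(10,15)*13=130 best=140, l++
l=1 r=13: min(3,15)*12=36 best=140, l++
l=2 r=13: min(2,15)*11=22 best=140, l++
l=3 r=13: min(17,15)*10=150 best=150 *, r--
l=3 r=12: min(17,18)*9=153 best=153 *, l++
l=4 r=12: min(16,18)*8=128 best=153, l++
l=5 r=12: min(19,18)*7=126 best=153, r--

r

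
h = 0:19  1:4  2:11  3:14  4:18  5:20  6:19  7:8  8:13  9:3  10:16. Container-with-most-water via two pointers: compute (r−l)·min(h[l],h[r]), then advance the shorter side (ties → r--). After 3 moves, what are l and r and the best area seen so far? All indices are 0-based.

l=0 r=10: min(19,16)*10=160 best=160 *, r--
l=0 r=9: min(19,3)*9=27 best=160, r--
l=0 r=8: min(19,13)*8=104 best=160, r--

l=0, r=7, best area=160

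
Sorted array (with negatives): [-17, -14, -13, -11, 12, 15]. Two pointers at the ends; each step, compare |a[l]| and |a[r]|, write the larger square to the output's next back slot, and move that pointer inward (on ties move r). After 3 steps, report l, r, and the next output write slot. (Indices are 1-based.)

l=3, r=5, next write slot=3

l=1 r=6: |-17|>|15| out[6]=289, l++
l=2 r=6: |-14|<=|15| out[5]=225, r--
l=2 r=5: |-14|>|12| out[4]=196, l++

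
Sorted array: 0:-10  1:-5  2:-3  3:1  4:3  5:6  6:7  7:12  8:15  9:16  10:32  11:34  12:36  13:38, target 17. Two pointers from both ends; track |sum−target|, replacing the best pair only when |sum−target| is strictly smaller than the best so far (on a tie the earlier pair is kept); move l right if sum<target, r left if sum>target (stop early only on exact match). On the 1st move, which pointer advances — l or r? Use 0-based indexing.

[0,13] -10+38=28 d=11 * → r--

r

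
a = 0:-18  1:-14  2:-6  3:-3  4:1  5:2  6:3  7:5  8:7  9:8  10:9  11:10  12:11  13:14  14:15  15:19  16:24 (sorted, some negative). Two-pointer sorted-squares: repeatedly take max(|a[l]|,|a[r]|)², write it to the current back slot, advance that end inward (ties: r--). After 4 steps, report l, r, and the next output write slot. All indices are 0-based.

l=1, r=13, next write slot=12

[0,16] |-18|<=|24| out[16]=576 → r--
[0,15] |-18|<=|19| out[15]=361 → r--
[0,14] |-18|>|15| out[14]=324 → l++
[1,14] |-14|<=|15| out[13]=225 → r--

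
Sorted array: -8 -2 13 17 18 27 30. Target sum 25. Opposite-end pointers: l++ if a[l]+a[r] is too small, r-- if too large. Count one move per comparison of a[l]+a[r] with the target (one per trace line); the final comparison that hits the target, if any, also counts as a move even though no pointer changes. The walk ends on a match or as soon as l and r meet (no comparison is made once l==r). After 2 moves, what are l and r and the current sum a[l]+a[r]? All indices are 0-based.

l=1, r=5, sum=25

l=0 r=6: -8+30=22 <25, l++
l=1 r=6: -2+30=28 >25, r--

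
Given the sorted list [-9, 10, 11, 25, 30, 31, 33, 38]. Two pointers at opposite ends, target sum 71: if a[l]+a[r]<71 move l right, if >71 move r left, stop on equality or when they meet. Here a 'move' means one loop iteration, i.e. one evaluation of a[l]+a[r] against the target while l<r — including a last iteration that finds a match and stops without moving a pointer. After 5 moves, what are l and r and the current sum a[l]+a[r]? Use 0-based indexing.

l=5, r=7, sum=69

[0,7] -9+38=29 <71 → l++
[1,7] 10+38=48 <71 → l++
[2,7] 11+38=49 <71 → l++
[3,7] 25+38=63 <71 → l++
[4,7] 30+38=68 <71 → l++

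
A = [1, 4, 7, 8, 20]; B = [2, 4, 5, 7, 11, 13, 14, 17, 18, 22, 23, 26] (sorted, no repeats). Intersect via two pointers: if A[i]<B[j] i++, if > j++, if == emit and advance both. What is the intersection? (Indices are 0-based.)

[i=0,j=0] 1<2 → i++
[i=1,j=0] 4>2 → j++
[i=1,j=1] 4==4 emit → i++,j++
[i=2,j=2] 7>5 → j++
[i=2,j=3] 7==7 emit → i++,j++
[i=3,j=4] 8<11 → i++
[i=4,j=4] 20>11 → j++
[i=4,j=5] 20>13 → j++
[i=4,j=6] 20>14 → j++
[i=4,j=7] 20>17 → j++
[i=4,j=8] 20>18 → j++
[i=4,j=9] 20<22 → i++

intersection = [4, 7]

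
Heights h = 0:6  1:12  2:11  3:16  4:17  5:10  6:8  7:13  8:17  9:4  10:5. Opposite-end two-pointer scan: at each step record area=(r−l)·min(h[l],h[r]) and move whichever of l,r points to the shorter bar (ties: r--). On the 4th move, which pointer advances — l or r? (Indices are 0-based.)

[0,10] min(6,5)*10=50 best=50 * → r--
[0,9] min(6,4)*9=36 best=50 → r--
[0,8] min(6,17)*8=48 best=50 → l++
[1,8] min(12,17)*7=84 best=84 * → l++

l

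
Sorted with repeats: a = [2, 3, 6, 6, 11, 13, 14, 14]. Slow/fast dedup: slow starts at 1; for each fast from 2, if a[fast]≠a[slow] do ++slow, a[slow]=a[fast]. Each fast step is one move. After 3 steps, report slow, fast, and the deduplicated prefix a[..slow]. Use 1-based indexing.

slow=1 fast=2: a[fast]=3≠a[slow]=2 write a[2]=3, slow++,fast++
slow=2 fast=3: a[fast]=6≠a[slow]=3 write a[3]=6, slow++,fast++
slow=3 fast=4: a[fast]=6=a[slow] dup, fast++

slow=3, fast=5, prefix=[2, 3, 6]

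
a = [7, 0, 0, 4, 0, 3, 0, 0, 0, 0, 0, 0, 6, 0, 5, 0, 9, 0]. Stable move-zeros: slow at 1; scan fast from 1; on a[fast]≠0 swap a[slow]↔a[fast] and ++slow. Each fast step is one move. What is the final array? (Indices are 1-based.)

slow=1 fast=1: a[fast]=7≠0 swap→a[1]=7, slow++,fast++
slow=2 fast=2: a[fast]=0, fast++
slow=2 fast=3: a[fast]=0, fast++
slow=2 fast=4: a[fast]=4≠0 swap→a[2]=4, slow++,fast++
slow=3 fast=5: a[fast]=0, fast++
slow=3 fast=6: a[fast]=3≠0 swap→a[3]=3, slow++,fast++
slow=4 fast=7: a[fast]=0, fast++
slow=4 fast=8: a[fast]=0, fast++
slow=4 fast=9: a[fast]=0, fast++
slow=4 fast=10: a[fast]=0, fast++
slow=4 fast=11: a[fast]=0, fast++
slow=4 fast=12: a[fast]=0, fast++
slow=4 fast=13: a[fast]=6≠0 swap→a[4]=6, slow++,fast++
slow=5 fast=14: a[fast]=0, fast++
slow=5 fast=15: a[fast]=5≠0 swap→a[5]=5, slow++,fast++
slow=6 fast=16: a[fast]=0, fast++
slow=6 fast=17: a[fast]=9≠0 swap→a[6]=9, slow++,fast++
slow=7 fast=18: a[fast]=0, fast++

[7, 4, 3, 6, 5, 9, 0, 0, 0, 0, 0, 0, 0, 0, 0, 0, 0, 0]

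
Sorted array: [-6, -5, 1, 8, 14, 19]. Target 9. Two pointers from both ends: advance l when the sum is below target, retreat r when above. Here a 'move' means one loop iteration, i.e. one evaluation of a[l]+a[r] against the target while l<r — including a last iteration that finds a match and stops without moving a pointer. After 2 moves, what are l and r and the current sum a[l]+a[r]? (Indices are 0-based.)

l=1, r=4, sum=9

l=0 r=5: -6+19=13 >9, r--
l=0 r=4: -6+14=8 <9, l++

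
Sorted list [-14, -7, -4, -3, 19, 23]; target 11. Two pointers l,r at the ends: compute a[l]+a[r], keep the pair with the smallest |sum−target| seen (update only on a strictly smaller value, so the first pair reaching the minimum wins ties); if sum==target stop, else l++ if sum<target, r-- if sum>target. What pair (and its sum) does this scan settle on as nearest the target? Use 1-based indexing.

l=1 r=6: -14+23=9 d=2 *, l++
l=2 r=6: -7+23=16 d=5, r--
l=2 r=5: -7+19=12 d=1 *, r--
l=2 r=4: -7+-3=-10 d=21, l++
l=3 r=4: -4+-3=-7 d=18, l++

pair (-7, 19) with sum 12 (|Δ|=1)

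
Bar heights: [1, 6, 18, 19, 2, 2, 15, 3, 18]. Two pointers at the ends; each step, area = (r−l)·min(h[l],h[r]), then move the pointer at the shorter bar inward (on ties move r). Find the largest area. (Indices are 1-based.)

[1,9] min(1,18)*8=8 best=8 * → l++
[2,9] min(6,18)*7=42 best=42 * → l++
[3,9] min(18,18)*6=108 best=108 * → r--
[3,8] min(18,3)*5=15 best=108 → r--
[3,7] min(18,15)*4=60 best=108 → r--
[3,6] min(18,2)*3=6 best=108 → r--
[3,5] min(18,2)*2=4 best=108 → r--
[3,4] min(18,19)*1=18 best=108 → l++

max area = 108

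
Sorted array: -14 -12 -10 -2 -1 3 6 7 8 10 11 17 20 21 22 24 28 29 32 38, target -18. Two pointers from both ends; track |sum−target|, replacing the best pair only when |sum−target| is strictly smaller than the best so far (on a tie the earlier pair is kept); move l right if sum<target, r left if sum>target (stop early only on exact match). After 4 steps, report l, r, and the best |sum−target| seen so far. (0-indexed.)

l=0, r=15, best |Δ|=32

[0,19] -14+38=24 d=42 * → r--
[0,18] -14+32=18 d=36 * → r--
[0,17] -14+29=15 d=33 * → r--
[0,16] -14+28=14 d=32 * → r--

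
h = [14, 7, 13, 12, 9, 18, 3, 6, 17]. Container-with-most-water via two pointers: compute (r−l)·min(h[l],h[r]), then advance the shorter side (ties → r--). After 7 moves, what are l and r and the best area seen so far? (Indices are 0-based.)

l=0 r=8: min(14,17)*8=112 best=112 *, l++
l=1 r=8: min(7,17)*7=49 best=112, l++
l=2 r=8: min(13,17)*6=78 best=112, l++
l=3 r=8: min(12,17)*5=60 best=112, l++
l=4 r=8: min(9,17)*4=36 best=112, l++
l=5 r=8: min(18,17)*3=51 best=112, r--
l=5 r=7: min(18,6)*2=12 best=112, r--

l=5, r=6, best area=112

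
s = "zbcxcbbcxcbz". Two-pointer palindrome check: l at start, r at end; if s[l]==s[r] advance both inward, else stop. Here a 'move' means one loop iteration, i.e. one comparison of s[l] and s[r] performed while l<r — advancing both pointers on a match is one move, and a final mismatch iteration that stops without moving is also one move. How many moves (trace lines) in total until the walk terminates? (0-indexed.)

6 moves

[0,11] 'z'=='z' → l++,r--
[1,10] 'b'=='b' → l++,r--
[2,9] 'c'=='c' → l++,r--
[3,8] 'x'=='x' → l++,r--
[4,7] 'c'=='c' → l++,r--
[5,6] 'b'=='b' → l++,r--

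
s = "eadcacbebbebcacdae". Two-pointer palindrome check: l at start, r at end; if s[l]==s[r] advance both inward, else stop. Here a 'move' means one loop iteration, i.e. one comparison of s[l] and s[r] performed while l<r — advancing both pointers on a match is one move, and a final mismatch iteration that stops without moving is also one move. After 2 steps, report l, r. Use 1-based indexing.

l=1 r=18: 'e'=='e', l++,r--
l=2 r=17: 'a'=='a', l++,r--

l=3, r=16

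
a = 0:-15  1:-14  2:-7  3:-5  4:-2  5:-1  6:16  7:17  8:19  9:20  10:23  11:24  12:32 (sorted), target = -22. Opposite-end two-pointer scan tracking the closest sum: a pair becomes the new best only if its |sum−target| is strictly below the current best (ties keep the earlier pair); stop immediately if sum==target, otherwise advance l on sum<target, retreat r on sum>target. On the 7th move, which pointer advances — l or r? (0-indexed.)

r

[0,12] -15+32=17 d=39 * → r--
[0,11] -15+24=9 d=31 * → r--
[0,10] -15+23=8 d=30 * → r--
[0,9] -15+20=5 d=27 * → r--
[0,8] -15+19=4 d=26 * → r--
[0,7] -15+17=2 d=24 * → r--
[0,6] -15+16=1 d=23 * → r--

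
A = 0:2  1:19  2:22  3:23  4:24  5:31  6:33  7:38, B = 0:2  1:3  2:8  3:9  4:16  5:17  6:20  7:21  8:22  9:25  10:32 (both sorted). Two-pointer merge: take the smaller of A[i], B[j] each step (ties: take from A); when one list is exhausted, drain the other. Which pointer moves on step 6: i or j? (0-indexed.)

j

[i=0,j=0] A[i]=2<=B[j]=2 take 2 → i++
[i=1,j=0] A[i]=19>B[j]=2 take 2 → j++
[i=1,j=1] A[i]=19>B[j]=3 take 3 → j++
[i=1,j=2] A[i]=19>B[j]=8 take 8 → j++
[i=1,j=3] A[i]=19>B[j]=9 take 9 → j++
[i=1,j=4] A[i]=19>B[j]=16 take 16 → j++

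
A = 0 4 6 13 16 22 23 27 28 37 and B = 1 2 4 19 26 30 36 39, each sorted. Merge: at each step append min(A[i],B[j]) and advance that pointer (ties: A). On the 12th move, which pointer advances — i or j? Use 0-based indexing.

j

i=0 j=0: A[i]=0<=B[j]=1 take 0, i++
i=1 j=0: A[i]=4>B[j]=1 take 1, j++
i=1 j=1: A[i]=4>B[j]=2 take 2, j++
i=1 j=2: A[i]=4<=B[j]=4 take 4, i++
i=2 j=2: A[i]=6>B[j]=4 take 4, j++
i=2 j=3: A[i]=6<=B[j]=19 take 6, i++
i=3 j=3: A[i]=13<=B[j]=19 take 13, i++
i=4 j=3: A[i]=16<=B[j]=19 take 16, i++
i=5 j=3: A[i]=22>B[j]=19 take 19, j++
i=5 j=4: A[i]=22<=B[j]=26 take 22, i++
i=6 j=4: A[i]=23<=B[j]=26 take 23, i++
i=7 j=4: A[i]=27>B[j]=26 take 26, j++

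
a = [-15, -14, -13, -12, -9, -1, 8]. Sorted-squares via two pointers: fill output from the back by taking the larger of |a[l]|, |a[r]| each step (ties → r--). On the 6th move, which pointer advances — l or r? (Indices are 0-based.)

[0,6] |-15|>|8| out[6]=225 → l++
[1,6] |-14|>|8| out[5]=196 → l++
[2,6] |-13|>|8| out[4]=169 → l++
[3,6] |-12|>|8| out[3]=144 → l++
[4,6] |-9|>|8| out[2]=81 → l++
[5,6] |-1|<=|8| out[1]=64 → r--

r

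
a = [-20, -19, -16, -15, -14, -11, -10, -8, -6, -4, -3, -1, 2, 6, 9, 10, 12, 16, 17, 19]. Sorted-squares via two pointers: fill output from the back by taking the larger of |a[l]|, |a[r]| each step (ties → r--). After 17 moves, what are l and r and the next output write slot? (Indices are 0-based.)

[0,19] |-20|>|19| out[19]=400 → l++
[1,19] |-19|<=|19| out[18]=361 → r--
[1,18] |-19|>|17| out[17]=361 → l++
[2,18] |-16|<=|17| out[16]=289 → r--
[2,17] |-16|<=|16| out[15]=256 → r--
[2,16] |-16|>|12| out[14]=256 → l++
[3,16] |-15|>|12| out[13]=225 → l++
[4,16] |-14|>|12| out[12]=196 → l++
[5,16] |-11|<=|12| out[11]=144 → r--
[5,15] |-11|>|10| out[10]=121 → l++
[6,15] |-10|<=|10| out[9]=100 → r--
[6,14] |-10|>|9| out[8]=100 → l++
[7,14] |-8|<=|9| out[7]=81 → r--
[7,13] |-8|>|6| out[6]=64 → l++
[8,13] |-6|<=|6| out[5]=36 → r--
[8,12] |-6|>|2| out[4]=36 → l++
[9,12] |-4|>|2| out[3]=16 → l++

l=10, r=12, next write slot=2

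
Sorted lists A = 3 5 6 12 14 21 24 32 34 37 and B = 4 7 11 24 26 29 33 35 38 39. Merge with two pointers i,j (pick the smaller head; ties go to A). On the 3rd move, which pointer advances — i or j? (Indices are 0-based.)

[i=0,j=0] A[i]=3<=B[j]=4 take 3 → i++
[i=1,j=0] A[i]=5>B[j]=4 take 4 → j++
[i=1,j=1] A[i]=5<=B[j]=7 take 5 → i++

i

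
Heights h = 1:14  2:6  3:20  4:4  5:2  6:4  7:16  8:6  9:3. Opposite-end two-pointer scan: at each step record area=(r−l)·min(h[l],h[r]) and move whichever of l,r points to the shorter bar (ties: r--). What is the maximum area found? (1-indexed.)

max area = 84

l=1 r=9: min(14,3)*8=24 best=24 *, r--
l=1 r=8: min(14,6)*7=42 best=42 *, r--
l=1 r=7: min(14,16)*6=84 best=84 *, l++
l=2 r=7: min(6,16)*5=30 best=84, l++
l=3 r=7: min(20,16)*4=64 best=84, r--
l=3 r=6: min(20,4)*3=12 best=84, r--
l=3 r=5: min(20,2)*2=4 best=84, r--
l=3 r=4: min(20,4)*1=4 best=84, r--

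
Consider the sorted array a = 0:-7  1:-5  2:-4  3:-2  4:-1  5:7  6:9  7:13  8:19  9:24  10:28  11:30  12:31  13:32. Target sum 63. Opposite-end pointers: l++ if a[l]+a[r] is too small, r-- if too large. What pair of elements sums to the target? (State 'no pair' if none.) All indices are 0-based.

(31, 32)

l=0 r=13: -7+32=25 <63, l++
l=1 r=13: -5+32=27 <63, l++
l=2 r=13: -4+32=28 <63, l++
l=3 r=13: -2+32=30 <63, l++
l=4 r=13: -1+32=31 <63, l++
l=5 r=13: 7+32=39 <63, l++
l=6 r=13: 9+32=41 <63, l++
l=7 r=13: 13+32=45 <63, l++
l=8 r=13: 19+32=51 <63, l++
l=9 r=13: 24+32=56 <63, l++
l=10 r=13: 28+32=60 <63, l++
l=11 r=13: 30+32=62 <63, l++
l=12 r=13: 31+32=63, found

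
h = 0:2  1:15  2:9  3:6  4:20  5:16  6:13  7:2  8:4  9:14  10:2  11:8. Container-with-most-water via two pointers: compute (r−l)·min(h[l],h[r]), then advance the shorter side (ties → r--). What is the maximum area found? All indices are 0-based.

[0,11] min(2,8)*11=22 best=22 * → l++
[1,11] min(15,8)*10=80 best=80 * → r--
[1,10] min(15,2)*9=18 best=80 → r--
[1,9] min(15,14)*8=112 best=112 * → r--
[1,8] min(15,4)*7=28 best=112 → r--
[1,7] min(15,2)*6=12 best=112 → r--
[1,6] min(15,13)*5=65 best=112 → r--
[1,5] min(15,16)*4=60 best=112 → l++
[2,5] min(9,16)*3=27 best=112 → l++
[3,5] min(6,16)*2=12 best=112 → l++
[4,5] min(20,16)*1=16 best=112 → r--

max area = 112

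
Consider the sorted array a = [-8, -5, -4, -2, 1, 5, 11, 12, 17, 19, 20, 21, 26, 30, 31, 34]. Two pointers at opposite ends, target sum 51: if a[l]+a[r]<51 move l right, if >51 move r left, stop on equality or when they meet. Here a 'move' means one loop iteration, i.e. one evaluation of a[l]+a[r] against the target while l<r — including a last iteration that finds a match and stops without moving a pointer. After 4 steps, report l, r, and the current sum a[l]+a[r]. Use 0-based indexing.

l=0 r=15: -8+34=26 <51, l++
l=1 r=15: -5+34=29 <51, l++
l=2 r=15: -4+34=30 <51, l++
l=3 r=15: -2+34=32 <51, l++

l=4, r=15, sum=35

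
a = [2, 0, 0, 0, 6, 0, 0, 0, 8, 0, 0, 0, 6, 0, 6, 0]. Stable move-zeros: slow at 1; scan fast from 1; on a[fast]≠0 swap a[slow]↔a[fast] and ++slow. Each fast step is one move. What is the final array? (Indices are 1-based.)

(s=1,f=1) a[fast]=2≠0 swap→a[1]=2 → slow++,fast++
(s=2,f=2) a[fast]=0 → fast++
(s=2,f=3) a[fast]=0 → fast++
(s=2,f=4) a[fast]=0 → fast++
(s=2,f=5) a[fast]=6≠0 swap→a[2]=6 → slow++,fast++
(s=3,f=6) a[fast]=0 → fast++
(s=3,f=7) a[fast]=0 → fast++
(s=3,f=8) a[fast]=0 → fast++
(s=3,f=9) a[fast]=8≠0 swap→a[3]=8 → slow++,fast++
(s=4,f=10) a[fast]=0 → fast++
(s=4,f=11) a[fast]=0 → fast++
(s=4,f=12) a[fast]=0 → fast++
(s=4,f=13) a[fast]=6≠0 swap→a[4]=6 → slow++,fast++
(s=5,f=14) a[fast]=0 → fast++
(s=5,f=15) a[fast]=6≠0 swap→a[5]=6 → slow++,fast++
(s=6,f=16) a[fast]=0 → fast++

[2, 6, 8, 6, 6, 0, 0, 0, 0, 0, 0, 0, 0, 0, 0, 0]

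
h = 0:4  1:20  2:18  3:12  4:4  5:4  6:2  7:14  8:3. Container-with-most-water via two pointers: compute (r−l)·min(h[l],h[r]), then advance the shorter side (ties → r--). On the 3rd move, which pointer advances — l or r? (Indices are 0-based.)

l=0 r=8: min(4,3)*8=24 best=24 *, r--
l=0 r=7: min(4,14)*7=28 best=28 *, l++
l=1 r=7: min(20,14)*6=84 best=84 *, r--

r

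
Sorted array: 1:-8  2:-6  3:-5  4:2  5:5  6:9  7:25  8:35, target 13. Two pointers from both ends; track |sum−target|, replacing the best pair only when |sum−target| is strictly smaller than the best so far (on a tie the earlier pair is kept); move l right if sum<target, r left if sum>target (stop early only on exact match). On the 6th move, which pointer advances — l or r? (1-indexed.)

l

[1,8] -8+35=27 d=14 * → r--
[1,7] -8+25=17 d=4 * → r--
[1,6] -8+9=1 d=12 → l++
[2,6] -6+9=3 d=10 → l++
[3,6] -5+9=4 d=9 → l++
[4,6] 2+9=11 d=2 * → l++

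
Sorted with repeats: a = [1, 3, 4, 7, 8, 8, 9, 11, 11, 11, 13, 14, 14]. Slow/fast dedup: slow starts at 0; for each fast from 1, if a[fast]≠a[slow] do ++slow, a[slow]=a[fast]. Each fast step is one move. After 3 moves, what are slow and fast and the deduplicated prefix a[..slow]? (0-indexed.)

slow=3, fast=4, prefix=[1, 3, 4, 7]

(s=0,f=1) a[fast]=3≠a[slow]=1 write a[1]=3 → slow++,fast++
(s=1,f=2) a[fast]=4≠a[slow]=3 write a[2]=4 → slow++,fast++
(s=2,f=3) a[fast]=7≠a[slow]=4 write a[3]=7 → slow++,fast++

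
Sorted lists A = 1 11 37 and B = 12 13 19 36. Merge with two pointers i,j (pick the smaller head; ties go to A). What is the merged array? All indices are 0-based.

i=0 j=0: A[i]=1<=B[j]=12 take 1, i++
i=1 j=0: A[i]=11<=B[j]=12 take 11, i++
i=2 j=0: A[i]=37>B[j]=12 take 12, j++
i=2 j=1: A[i]=37>B[j]=13 take 13, j++
i=2 j=2: A[i]=37>B[j]=19 take 19, j++
i=2 j=3: A[i]=37>B[j]=36 take 36, j++
i=2 j=4: B done, take A[i]=37, i++

[1, 11, 12, 13, 19, 36, 37]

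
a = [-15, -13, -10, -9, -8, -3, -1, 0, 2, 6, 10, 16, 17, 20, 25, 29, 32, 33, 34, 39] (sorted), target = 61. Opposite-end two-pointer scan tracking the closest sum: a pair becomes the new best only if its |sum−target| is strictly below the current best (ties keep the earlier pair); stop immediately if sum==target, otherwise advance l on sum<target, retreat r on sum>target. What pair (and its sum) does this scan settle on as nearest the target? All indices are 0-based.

[0,19] -15+39=24 d=37 * → l++
[1,19] -13+39=26 d=35 * → l++
[2,19] -10+39=29 d=32 * → l++
[3,19] -9+39=30 d=31 * → l++
[4,19] -8+39=31 d=30 * → l++
[5,19] -3+39=36 d=25 * → l++
[6,19] -1+39=38 d=23 * → l++
[7,19] 0+39=39 d=22 * → l++
[8,19] 2+39=41 d=20 * → l++
[9,19] 6+39=45 d=16 * → l++
[10,19] 10+39=49 d=12 * → l++
[11,19] 16+39=55 d=6 * → l++
[12,19] 17+39=56 d=5 * → l++
[13,19] 20+39=59 d=2 * → l++
[14,19] 25+39=64 d=3 → r--
[14,18] 25+34=59 d=2 → l++
[15,18] 29+34=63 d=2 → r--
[15,17] 29+33=62 d=1 * → r--
[15,16] 29+32=61 d=0 * → stop

pair (29, 32) with sum 61 (|Δ|=0)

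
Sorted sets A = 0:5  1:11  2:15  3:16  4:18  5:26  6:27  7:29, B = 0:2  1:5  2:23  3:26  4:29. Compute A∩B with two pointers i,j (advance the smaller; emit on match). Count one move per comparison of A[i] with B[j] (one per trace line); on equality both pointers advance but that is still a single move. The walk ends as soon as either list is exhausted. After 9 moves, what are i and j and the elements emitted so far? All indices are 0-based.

i=7, j=4, emitted=[5, 26]

[i=0,j=0] 5>2 → j++
[i=0,j=1] 5==5 emit → i++,j++
[i=1,j=2] 11<23 → i++
[i=2,j=2] 15<23 → i++
[i=3,j=2] 16<23 → i++
[i=4,j=2] 18<23 → i++
[i=5,j=2] 26>23 → j++
[i=5,j=3] 26==26 emit → i++,j++
[i=6,j=4] 27<29 → i++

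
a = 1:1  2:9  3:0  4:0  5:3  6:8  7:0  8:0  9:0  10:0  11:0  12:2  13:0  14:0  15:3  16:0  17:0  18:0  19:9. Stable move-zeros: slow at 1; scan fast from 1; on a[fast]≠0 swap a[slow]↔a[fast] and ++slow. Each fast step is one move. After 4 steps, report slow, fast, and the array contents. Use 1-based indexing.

slow=1 fast=1: a[fast]=1≠0 swap→a[1]=1, slow++,fast++
slow=2 fast=2: a[fast]=9≠0 swap→a[2]=9, slow++,fast++
slow=3 fast=3: a[fast]=0, fast++
slow=3 fast=4: a[fast]=0, fast++

slow=3, fast=5, a=[1, 9, 0, 0, 3, 8, 0, 0, 0, 0, 0, 2, 0, 0, 3, 0, 0, 0, 9]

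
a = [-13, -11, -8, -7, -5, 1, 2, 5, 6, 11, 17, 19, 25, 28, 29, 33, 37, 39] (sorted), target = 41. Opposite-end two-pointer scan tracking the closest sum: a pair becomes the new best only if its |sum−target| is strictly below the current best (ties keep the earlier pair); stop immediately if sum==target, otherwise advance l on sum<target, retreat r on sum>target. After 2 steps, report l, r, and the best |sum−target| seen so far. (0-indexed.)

[0,17] -13+39=26 d=15 * → l++
[1,17] -11+39=28 d=13 * → l++

l=2, r=17, best |Δ|=13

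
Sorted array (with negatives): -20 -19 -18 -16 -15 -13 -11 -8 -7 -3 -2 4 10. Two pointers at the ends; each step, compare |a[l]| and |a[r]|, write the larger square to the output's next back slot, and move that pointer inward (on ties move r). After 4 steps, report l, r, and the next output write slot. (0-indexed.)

l=4, r=12, next write slot=8

[0,12] |-20|>|10| out[12]=400 → l++
[1,12] |-19|>|10| out[11]=361 → l++
[2,12] |-18|>|10| out[10]=324 → l++
[3,12] |-16|>|10| out[9]=256 → l++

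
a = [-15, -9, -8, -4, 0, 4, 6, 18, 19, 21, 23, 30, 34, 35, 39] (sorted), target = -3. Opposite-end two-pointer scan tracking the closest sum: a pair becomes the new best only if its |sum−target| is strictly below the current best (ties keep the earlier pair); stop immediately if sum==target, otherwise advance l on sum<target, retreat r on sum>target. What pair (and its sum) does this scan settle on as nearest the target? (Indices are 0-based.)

pair (-9, 6) with sum -3 (|Δ|=0)

l=0 r=14: -15+39=24 d=27 *, r--
l=0 r=13: -15+35=20 d=23 *, r--
l=0 r=12: -15+34=19 d=22 *, r--
l=0 r=11: -15+30=15 d=18 *, r--
l=0 r=10: -15+23=8 d=11 *, r--
l=0 r=9: -15+21=6 d=9 *, r--
l=0 r=8: -15+19=4 d=7 *, r--
l=0 r=7: -15+18=3 d=6 *, r--
l=0 r=6: -15+6=-9 d=6, l++
l=1 r=6: -9+6=-3 d=0 *, stop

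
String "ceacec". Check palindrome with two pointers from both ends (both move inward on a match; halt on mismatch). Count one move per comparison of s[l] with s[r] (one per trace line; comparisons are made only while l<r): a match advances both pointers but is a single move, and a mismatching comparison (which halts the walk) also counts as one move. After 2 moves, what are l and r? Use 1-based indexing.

l=1 r=6: 'c'=='c', l++,r--
l=2 r=5: 'e'=='e', l++,r--

l=3, r=4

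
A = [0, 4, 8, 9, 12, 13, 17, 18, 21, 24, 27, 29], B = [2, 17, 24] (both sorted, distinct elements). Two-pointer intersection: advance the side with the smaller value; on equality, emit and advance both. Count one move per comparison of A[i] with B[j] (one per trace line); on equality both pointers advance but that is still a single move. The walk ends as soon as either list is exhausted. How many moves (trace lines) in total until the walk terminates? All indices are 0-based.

11 moves

[i=0,j=0] 0<2 → i++
[i=1,j=0] 4>2 → j++
[i=1,j=1] 4<17 → i++
[i=2,j=1] 8<17 → i++
[i=3,j=1] 9<17 → i++
[i=4,j=1] 12<17 → i++
[i=5,j=1] 13<17 → i++
[i=6,j=1] 17==17 emit → i++,j++
[i=7,j=2] 18<24 → i++
[i=8,j=2] 21<24 → i++
[i=9,j=2] 24==24 emit → i++,j++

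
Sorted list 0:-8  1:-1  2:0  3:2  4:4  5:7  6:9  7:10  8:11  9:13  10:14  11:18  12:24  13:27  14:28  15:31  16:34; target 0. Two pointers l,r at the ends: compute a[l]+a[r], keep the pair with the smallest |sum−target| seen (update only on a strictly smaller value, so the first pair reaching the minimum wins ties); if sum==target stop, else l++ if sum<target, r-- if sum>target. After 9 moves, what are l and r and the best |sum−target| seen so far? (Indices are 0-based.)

l=0, r=7, best |Δ|=3

l=0 r=16: -8+34=26 d=26 *, r--
l=0 r=15: -8+31=23 d=23 *, r--
l=0 r=14: -8+28=20 d=20 *, r--
l=0 r=13: -8+27=19 d=19 *, r--
l=0 r=12: -8+24=16 d=16 *, r--
l=0 r=11: -8+18=10 d=10 *, r--
l=0 r=10: -8+14=6 d=6 *, r--
l=0 r=9: -8+13=5 d=5 *, r--
l=0 r=8: -8+11=3 d=3 *, r--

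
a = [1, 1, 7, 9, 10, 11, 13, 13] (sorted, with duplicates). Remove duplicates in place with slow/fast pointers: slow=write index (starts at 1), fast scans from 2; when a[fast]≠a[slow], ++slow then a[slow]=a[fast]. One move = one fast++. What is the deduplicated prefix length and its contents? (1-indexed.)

slow=1 fast=2: a[fast]=1=a[slow] dup, fast++
slow=1 fast=3: a[fast]=7≠a[slow]=1 write a[2]=7, slow++,fast++
slow=2 fast=4: a[fast]=9≠a[slow]=7 write a[3]=9, slow++,fast++
slow=3 fast=5: a[fast]=10≠a[slow]=9 write a[4]=10, slow++,fast++
slow=4 fast=6: a[fast]=11≠a[slow]=10 write a[5]=11, slow++,fast++
slow=5 fast=7: a[fast]=13≠a[slow]=11 write a[6]=13, slow++,fast++
slow=6 fast=8: a[fast]=13=a[slow] dup, fast++

length 6; prefix = [1, 7, 9, 10, 11, 13]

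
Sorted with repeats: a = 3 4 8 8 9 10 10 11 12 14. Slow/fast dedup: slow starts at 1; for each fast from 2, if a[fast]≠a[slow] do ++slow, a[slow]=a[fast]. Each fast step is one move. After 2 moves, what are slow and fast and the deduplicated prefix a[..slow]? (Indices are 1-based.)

slow=3, fast=4, prefix=[3, 4, 8]

slow=1 fast=2: a[fast]=4≠a[slow]=3 write a[2]=4, slow++,fast++
slow=2 fast=3: a[fast]=8≠a[slow]=4 write a[3]=8, slow++,fast++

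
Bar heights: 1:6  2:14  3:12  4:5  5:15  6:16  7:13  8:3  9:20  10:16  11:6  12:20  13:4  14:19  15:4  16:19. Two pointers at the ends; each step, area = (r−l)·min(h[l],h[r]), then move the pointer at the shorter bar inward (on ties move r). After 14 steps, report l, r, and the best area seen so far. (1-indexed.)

[1,16] min(6,19)*15=90 best=90 * → l++
[2,16] min(14,19)*14=196 best=196 * → l++
[3,16] min(12,19)*13=156 best=196 → l++
[4,16] min(5,19)*12=60 best=196 → l++
[5,16] min(15,19)*11=165 best=196 → l++
[6,16] min(16,19)*10=160 best=196 → l++
[7,16] min(13,19)*9=117 best=196 → l++
[8,16] min(3,19)*8=24 best=196 → l++
[9,16] min(20,19)*7=133 best=196 → r--
[9,15] min(20,4)*6=24 best=196 → r--
[9,14] min(20,19)*5=95 best=196 → r--
[9,13] min(20,4)*4=16 best=196 → r--
[9,12] min(20,20)*3=60 best=196 → r--
[9,11] min(20,6)*2=12 best=196 → r--

l=9, r=10, best area=196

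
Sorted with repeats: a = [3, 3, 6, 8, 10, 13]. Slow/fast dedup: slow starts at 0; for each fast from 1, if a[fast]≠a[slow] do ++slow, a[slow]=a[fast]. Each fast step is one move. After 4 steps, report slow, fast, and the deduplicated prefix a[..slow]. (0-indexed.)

(s=0,f=1) a[fast]=3=a[slow] dup → fast++
(s=0,f=2) a[fast]=6≠a[slow]=3 write a[1]=6 → slow++,fast++
(s=1,f=3) a[fast]=8≠a[slow]=6 write a[2]=8 → slow++,fast++
(s=2,f=4) a[fast]=10≠a[slow]=8 write a[3]=10 → slow++,fast++

slow=3, fast=5, prefix=[3, 6, 8, 10]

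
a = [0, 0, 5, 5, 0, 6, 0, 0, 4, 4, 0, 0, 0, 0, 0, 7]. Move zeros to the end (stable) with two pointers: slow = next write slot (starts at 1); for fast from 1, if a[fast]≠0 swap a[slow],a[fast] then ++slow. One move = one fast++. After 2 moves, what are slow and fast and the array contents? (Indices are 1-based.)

slow=1 fast=1: a[fast]=0, fast++
slow=1 fast=2: a[fast]=0, fast++

slow=1, fast=3, a=[0, 0, 5, 5, 0, 6, 0, 0, 4, 4, 0, 0, 0, 0, 0, 7]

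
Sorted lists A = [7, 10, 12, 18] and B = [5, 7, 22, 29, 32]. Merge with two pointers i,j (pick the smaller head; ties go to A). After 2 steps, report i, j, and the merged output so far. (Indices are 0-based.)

[i=0,j=0] A[i]=7>B[j]=5 take 5 → j++
[i=0,j=1] A[i]=7<=B[j]=7 take 7 → i++

i=1, j=1, merged so far=[5, 7]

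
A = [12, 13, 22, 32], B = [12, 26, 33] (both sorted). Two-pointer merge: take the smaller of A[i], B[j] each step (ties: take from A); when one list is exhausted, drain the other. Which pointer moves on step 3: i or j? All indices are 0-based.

[i=0,j=0] A[i]=12<=B[j]=12 take 12 → i++
[i=1,j=0] A[i]=13>B[j]=12 take 12 → j++
[i=1,j=1] A[i]=13<=B[j]=26 take 13 → i++

i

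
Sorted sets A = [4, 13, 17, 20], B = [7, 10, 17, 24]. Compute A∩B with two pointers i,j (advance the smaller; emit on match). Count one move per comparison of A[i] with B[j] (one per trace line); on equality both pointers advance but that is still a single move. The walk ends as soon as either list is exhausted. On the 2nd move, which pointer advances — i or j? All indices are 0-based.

i=0 j=0: 4<7, i++
i=1 j=0: 13>7, j++

j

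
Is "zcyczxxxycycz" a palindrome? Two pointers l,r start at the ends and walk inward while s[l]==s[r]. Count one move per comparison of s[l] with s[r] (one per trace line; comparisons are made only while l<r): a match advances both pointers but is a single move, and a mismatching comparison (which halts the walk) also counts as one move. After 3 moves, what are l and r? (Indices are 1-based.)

l=1 r=13: 'z'=='z', l++,r--
l=2 r=12: 'c'=='c', l++,r--
l=3 r=11: 'y'=='y', l++,r--

l=4, r=10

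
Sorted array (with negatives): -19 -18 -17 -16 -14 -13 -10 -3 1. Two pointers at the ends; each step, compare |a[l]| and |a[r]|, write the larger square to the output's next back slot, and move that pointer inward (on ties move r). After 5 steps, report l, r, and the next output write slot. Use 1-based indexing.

l=6, r=9, next write slot=4

[1,9] |-19|>|1| out[9]=361 → l++
[2,9] |-18|>|1| out[8]=324 → l++
[3,9] |-17|>|1| out[7]=289 → l++
[4,9] |-16|>|1| out[6]=256 → l++
[5,9] |-14|>|1| out[5]=196 → l++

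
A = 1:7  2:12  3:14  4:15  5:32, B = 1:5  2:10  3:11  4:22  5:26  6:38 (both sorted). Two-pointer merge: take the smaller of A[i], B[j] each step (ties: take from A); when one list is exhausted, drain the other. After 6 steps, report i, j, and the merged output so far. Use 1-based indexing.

i=4, j=4, merged so far=[5, 7, 10, 11, 12, 14]

[i=1,j=1] A[i]=7>B[j]=5 take 5 → j++
[i=1,j=2] A[i]=7<=B[j]=10 take 7 → i++
[i=2,j=2] A[i]=12>B[j]=10 take 10 → j++
[i=2,j=3] A[i]=12>B[j]=11 take 11 → j++
[i=2,j=4] A[i]=12<=B[j]=22 take 12 → i++
[i=3,j=4] A[i]=14<=B[j]=22 take 14 → i++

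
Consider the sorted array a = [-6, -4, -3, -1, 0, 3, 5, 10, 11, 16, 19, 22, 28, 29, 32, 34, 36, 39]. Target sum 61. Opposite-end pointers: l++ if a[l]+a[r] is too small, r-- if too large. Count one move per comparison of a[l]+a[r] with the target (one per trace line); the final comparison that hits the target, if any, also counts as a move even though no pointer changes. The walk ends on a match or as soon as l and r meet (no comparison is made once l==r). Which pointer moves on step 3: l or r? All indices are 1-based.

[1,18] -6+39=33 <61 → l++
[2,18] -4+39=35 <61 → l++
[3,18] -3+39=36 <61 → l++

l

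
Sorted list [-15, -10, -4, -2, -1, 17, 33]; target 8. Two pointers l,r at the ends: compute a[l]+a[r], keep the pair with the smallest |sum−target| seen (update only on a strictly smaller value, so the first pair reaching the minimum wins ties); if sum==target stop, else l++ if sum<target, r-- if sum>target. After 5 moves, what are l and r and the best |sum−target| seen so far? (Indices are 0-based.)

l=0 r=6: -15+33=18 d=10 *, r--
l=0 r=5: -15+17=2 d=6 *, l++
l=1 r=5: -10+17=7 d=1 *, l++
l=2 r=5: -4+17=13 d=5, r--
l=2 r=4: -4+-1=-5 d=13, l++

l=3, r=4, best |Δ|=1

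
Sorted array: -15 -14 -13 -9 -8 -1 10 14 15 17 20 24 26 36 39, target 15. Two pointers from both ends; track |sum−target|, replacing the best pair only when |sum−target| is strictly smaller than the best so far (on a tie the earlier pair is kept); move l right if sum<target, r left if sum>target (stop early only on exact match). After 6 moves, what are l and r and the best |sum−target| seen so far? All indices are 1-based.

[1,15] -15+39=24 d=9 * → r--
[1,14] -15+36=21 d=6 * → r--
[1,13] -15+26=11 d=4 * → l++
[2,13] -14+26=12 d=3 * → l++
[3,13] -13+26=13 d=2 * → l++
[4,13] -9+26=17 d=2 → r--

l=4, r=12, best |Δ|=2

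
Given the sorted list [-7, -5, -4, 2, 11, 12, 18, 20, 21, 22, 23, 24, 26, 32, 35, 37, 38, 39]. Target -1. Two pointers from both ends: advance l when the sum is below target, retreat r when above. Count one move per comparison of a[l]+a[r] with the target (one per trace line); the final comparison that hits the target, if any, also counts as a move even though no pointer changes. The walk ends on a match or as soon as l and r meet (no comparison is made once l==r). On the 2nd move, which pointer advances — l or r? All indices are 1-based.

l=1 r=18: -7+39=32 >-1, r--
l=1 r=17: -7+38=31 >-1, r--

r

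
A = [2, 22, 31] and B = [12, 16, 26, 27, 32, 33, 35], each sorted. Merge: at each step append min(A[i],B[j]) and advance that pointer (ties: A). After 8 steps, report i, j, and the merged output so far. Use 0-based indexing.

i=0 j=0: A[i]=2<=B[j]=12 take 2, i++
i=1 j=0: A[i]=22>B[j]=12 take 12, j++
i=1 j=1: A[i]=22>B[j]=16 take 16, j++
i=1 j=2: A[i]=22<=B[j]=26 take 22, i++
i=2 j=2: A[i]=31>B[j]=26 take 26, j++
i=2 j=3: A[i]=31>B[j]=27 take 27, j++
i=2 j=4: A[i]=31<=B[j]=32 take 31, i++
i=3 j=4: A done, take B[j]=32, j++

i=3, j=5, merged so far=[2, 12, 16, 22, 26, 27, 31, 32]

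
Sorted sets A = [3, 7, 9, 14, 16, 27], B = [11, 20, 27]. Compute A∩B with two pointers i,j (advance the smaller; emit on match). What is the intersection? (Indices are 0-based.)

intersection = [27]

[i=0,j=0] 3<11 → i++
[i=1,j=0] 7<11 → i++
[i=2,j=0] 9<11 → i++
[i=3,j=0] 14>11 → j++
[i=3,j=1] 14<20 → i++
[i=4,j=1] 16<20 → i++
[i=5,j=1] 27>20 → j++
[i=5,j=2] 27==27 emit → i++,j++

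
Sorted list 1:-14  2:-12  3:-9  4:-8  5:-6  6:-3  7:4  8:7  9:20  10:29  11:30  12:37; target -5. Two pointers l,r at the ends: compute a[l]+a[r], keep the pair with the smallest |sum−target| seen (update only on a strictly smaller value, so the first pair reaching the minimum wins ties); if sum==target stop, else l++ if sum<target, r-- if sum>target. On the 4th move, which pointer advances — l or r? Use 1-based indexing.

r

[1,12] -14+37=23 d=28 * → r--
[1,11] -14+30=16 d=21 * → r--
[1,10] -14+29=15 d=20 * → r--
[1,9] -14+20=6 d=11 * → r--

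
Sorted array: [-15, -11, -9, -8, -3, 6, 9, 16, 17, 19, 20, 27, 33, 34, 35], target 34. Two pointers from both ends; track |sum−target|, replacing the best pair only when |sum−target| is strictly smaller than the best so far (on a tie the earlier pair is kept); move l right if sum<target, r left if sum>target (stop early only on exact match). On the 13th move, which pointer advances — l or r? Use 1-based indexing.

[1,15] -15+35=20 d=14 * → l++
[2,15] -11+35=24 d=10 * → l++
[3,15] -9+35=26 d=8 * → l++
[4,15] -8+35=27 d=7 * → l++
[5,15] -3+35=32 d=2 * → l++
[6,15] 6+35=41 d=7 → r--
[6,14] 6+34=40 d=6 → r--
[6,13] 6+33=39 d=5 → r--
[6,12] 6+27=33 d=1 * → l++
[7,12] 9+27=36 d=2 → r--
[7,11] 9+20=29 d=5 → l++
[8,11] 16+20=36 d=2 → r--
[8,10] 16+19=35 d=1 → r--

r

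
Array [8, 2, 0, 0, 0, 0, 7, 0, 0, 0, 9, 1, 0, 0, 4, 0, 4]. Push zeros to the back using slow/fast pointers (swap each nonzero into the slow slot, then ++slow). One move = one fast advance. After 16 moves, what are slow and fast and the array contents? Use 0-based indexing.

(s=0,f=0) a[fast]=8≠0 swap→a[0]=8 → slow++,fast++
(s=1,f=1) a[fast]=2≠0 swap→a[1]=2 → slow++,fast++
(s=2,f=2) a[fast]=0 → fast++
(s=2,f=3) a[fast]=0 → fast++
(s=2,f=4) a[fast]=0 → fast++
(s=2,f=5) a[fast]=0 → fast++
(s=2,f=6) a[fast]=7≠0 swap→a[2]=7 → slow++,fast++
(s=3,f=7) a[fast]=0 → fast++
(s=3,f=8) a[fast]=0 → fast++
(s=3,f=9) a[fast]=0 → fast++
(s=3,f=10) a[fast]=9≠0 swap→a[3]=9 → slow++,fast++
(s=4,f=11) a[fast]=1≠0 swap→a[4]=1 → slow++,fast++
(s=5,f=12) a[fast]=0 → fast++
(s=5,f=13) a[fast]=0 → fast++
(s=5,f=14) a[fast]=4≠0 swap→a[5]=4 → slow++,fast++
(s=6,f=15) a[fast]=0 → fast++

slow=6, fast=16, a=[8, 2, 7, 9, 1, 4, 0, 0, 0, 0, 0, 0, 0, 0, 0, 0, 4]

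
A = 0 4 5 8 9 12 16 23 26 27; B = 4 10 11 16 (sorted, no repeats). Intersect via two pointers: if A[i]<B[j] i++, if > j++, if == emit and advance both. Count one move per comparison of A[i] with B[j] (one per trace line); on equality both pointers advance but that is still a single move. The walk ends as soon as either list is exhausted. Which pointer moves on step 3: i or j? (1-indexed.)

i

[i=1,j=1] 0<4 → i++
[i=2,j=1] 4==4 emit → i++,j++
[i=3,j=2] 5<10 → i++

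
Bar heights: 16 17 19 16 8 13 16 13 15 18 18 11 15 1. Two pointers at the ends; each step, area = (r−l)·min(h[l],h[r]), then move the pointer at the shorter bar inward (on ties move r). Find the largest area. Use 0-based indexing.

max area = 180

l=0 r=13: min(16,1)*13=13 best=13 *, r--
l=0 r=12: min(16,15)*12=180 best=180 *, r--
l=0 r=11: min(16,11)*11=121 best=180, r--
l=0 r=10: min(16,18)*10=160 best=180, l++
l=1 r=10: min(17,18)*9=153 best=180, l++
l=2 r=10: min(19,18)*8=144 best=180, r--
l=2 r=9: min(19,18)*7=126 best=180, r--
l=2 r=8: min(19,15)*6=90 best=180, r--
l=2 r=7: min(19,13)*5=65 best=180, r--
l=2 r=6: min(19,16)*4=64 best=180, r--
l=2 r=5: min(19,13)*3=39 best=180, r--
l=2 r=4: min(19,8)*2=16 best=180, r--
l=2 r=3: min(19,16)*1=16 best=180, r--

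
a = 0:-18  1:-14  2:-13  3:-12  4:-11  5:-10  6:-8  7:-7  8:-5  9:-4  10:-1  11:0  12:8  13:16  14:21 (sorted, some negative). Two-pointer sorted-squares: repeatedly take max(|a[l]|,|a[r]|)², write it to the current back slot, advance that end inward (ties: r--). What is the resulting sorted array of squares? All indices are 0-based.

[0, 1, 16, 25, 49, 64, 64, 100, 121, 144, 169, 196, 256, 324, 441]

[0,14] |-18|<=|21| out[14]=441 → r--
[0,13] |-18|>|16| out[13]=324 → l++
[1,13] |-14|<=|16| out[12]=256 → r--
[1,12] |-14|>|8| out[11]=196 → l++
[2,12] |-13|>|8| out[10]=169 → l++
[3,12] |-12|>|8| out[9]=144 → l++
[4,12] |-11|>|8| out[8]=121 → l++
[5,12] |-10|>|8| out[7]=100 → l++
[6,12] |-8|<=|8| out[6]=64 → r--
[6,11] |-8|>|0| out[5]=64 → l++
[7,11] |-7|>|0| out[4]=49 → l++
[8,11] |-5|>|0| out[3]=25 → l++
[9,11] |-4|>|0| out[2]=16 → l++
[10,11] |-1|>|0| out[1]=1 → l++
[11,11] |0|<=|0| out[0]=0 → r--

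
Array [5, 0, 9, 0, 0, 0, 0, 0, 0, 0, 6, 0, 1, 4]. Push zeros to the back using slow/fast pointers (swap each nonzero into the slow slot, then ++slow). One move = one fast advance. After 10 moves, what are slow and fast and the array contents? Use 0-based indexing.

slow=2, fast=10, a=[5, 9, 0, 0, 0, 0, 0, 0, 0, 0, 6, 0, 1, 4]

(s=0,f=0) a[fast]=5≠0 swap→a[0]=5 → slow++,fast++
(s=1,f=1) a[fast]=0 → fast++
(s=1,f=2) a[fast]=9≠0 swap→a[1]=9 → slow++,fast++
(s=2,f=3) a[fast]=0 → fast++
(s=2,f=4) a[fast]=0 → fast++
(s=2,f=5) a[fast]=0 → fast++
(s=2,f=6) a[fast]=0 → fast++
(s=2,f=7) a[fast]=0 → fast++
(s=2,f=8) a[fast]=0 → fast++
(s=2,f=9) a[fast]=0 → fast++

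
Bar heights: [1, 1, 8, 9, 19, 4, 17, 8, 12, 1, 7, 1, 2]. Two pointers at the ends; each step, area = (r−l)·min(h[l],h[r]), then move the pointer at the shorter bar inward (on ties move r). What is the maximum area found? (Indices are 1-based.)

l=1 r=13: min(1,2)*12=12 best=12 *, l++
l=2 r=13: min(1,2)*11=11 best=12, l++
l=3 r=13: min(8,2)*10=20 best=20 *, r--
l=3 r=12: min(8,1)*9=9 best=20, r--
l=3 r=11: min(8,7)*8=56 best=56 *, r--
l=3 r=10: min(8,1)*7=7 best=56, r--
l=3 r=9: min(8,12)*6=48 best=56, l++
l=4 r=9: min(9,12)*5=45 best=56, l++
l=5 r=9: min(19,12)*4=48 best=56, r--
l=5 r=8: min(19,8)*3=24 best=56, r--
l=5 r=7: min(19,17)*2=34 best=56, r--
l=5 r=6: min(19,4)*1=4 best=56, r--

max area = 56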